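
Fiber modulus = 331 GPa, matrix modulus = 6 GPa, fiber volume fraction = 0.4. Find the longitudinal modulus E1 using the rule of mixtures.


E1 = Ef*Vf + Em*(1-Vf) = 331*0.4 + 6*0.6 = 136.0 GPa

136.0 GPa


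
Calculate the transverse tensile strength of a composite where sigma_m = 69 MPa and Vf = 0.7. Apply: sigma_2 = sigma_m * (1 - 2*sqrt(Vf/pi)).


factor = 1 - 2*sqrt(0.7/pi) = 0.0559
sigma_2 = 69 * 0.0559 = 3.86 MPa

3.86 MPa


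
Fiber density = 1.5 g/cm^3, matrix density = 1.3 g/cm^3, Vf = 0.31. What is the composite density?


rho_c = rho_f*Vf + rho_m*(1-Vf) = 1.5*0.31 + 1.3*0.69 = 1.362 g/cm^3

1.362 g/cm^3


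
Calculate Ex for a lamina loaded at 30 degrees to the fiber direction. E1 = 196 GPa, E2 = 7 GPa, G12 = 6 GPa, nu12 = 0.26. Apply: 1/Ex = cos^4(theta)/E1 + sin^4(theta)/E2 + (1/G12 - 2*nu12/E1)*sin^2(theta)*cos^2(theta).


cos^4(30) = 0.5625, sin^4(30) = 0.0625, sin^2(30)*cos^2(30) = 0.1875
1/G12 - 2*nu12/E1 = 1/6 - 2*0.26/196 = 0.164014 GPa^-1
1/Ex = 0.5625/196 + 0.0625/7 + 0.164014*0.1875 = 0.042551 GPa^-1
Ex = 23.5 GPa

23.5 GPa


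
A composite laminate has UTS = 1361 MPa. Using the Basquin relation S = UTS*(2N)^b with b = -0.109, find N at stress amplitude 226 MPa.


N = 0.5 * (S/UTS)^(1/b) = 0.5 * (226/1361)^(1/-0.109) = 7.1226e+06 cycles

7.1226e+06 cycles


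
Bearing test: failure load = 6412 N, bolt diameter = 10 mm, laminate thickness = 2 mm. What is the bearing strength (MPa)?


sigma_br = F/(d*h) = 6412/(10*2) = 320.6 MPa

320.6 MPa


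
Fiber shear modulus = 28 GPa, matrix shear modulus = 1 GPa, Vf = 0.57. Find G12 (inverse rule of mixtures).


1/G12 = Vf/Gf + (1-Vf)/Gm = 0.57/28 + 0.43/1
G12 = 2.22 GPa

2.22 GPa


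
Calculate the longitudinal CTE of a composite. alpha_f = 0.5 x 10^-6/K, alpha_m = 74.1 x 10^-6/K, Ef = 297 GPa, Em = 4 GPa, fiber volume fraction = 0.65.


E1 = Ef*Vf + Em*(1-Vf) = 194.45
alpha_1 = (alpha_f*Ef*Vf + alpha_m*Em*(1-Vf))/E1 = 1.03 x 10^-6/K

1.03 x 10^-6/K


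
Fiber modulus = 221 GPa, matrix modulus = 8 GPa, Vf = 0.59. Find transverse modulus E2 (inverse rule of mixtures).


1/E2 = Vf/Ef + (1-Vf)/Em = 0.59/221 + 0.41/8
E2 = 18.55 GPa

18.55 GPa


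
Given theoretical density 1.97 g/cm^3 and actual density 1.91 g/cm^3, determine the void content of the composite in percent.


Void% = (rho_theo - rho_actual)/rho_theo * 100 = (1.97 - 1.91)/1.97 * 100 = 3.05%

3.05%


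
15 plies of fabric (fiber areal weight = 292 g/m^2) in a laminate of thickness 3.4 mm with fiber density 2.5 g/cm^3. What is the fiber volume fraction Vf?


Vf = n * FAW / (rho_f * h * 1000) = 15 * 292 / (2.5 * 3.4 * 1000) = 0.5153

0.5153


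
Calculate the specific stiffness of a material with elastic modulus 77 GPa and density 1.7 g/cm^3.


Specific stiffness = E/rho = 77/1.7 = 45.3 GPa/(g/cm^3)

45.3 GPa/(g/cm^3)


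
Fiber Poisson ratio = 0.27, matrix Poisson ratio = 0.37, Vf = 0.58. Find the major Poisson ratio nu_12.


nu_12 = nu_f*Vf + nu_m*(1-Vf) = 0.27*0.58 + 0.37*0.42 = 0.312

0.312


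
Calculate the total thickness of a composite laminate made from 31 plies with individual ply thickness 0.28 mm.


h = n * t_ply = 31 * 0.28 = 8.68 mm

8.68 mm


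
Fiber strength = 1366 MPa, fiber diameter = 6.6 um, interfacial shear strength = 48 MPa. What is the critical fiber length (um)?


Lc = sigma_f * d / (2 * tau_i) = 1366 * 6.6 / (2 * 48) = 93.9 um

93.9 um


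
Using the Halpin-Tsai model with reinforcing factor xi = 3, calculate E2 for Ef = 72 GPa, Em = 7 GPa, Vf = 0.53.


eta = (Ef/Em - 1)/(Ef/Em + xi) = (10.2857 - 1)/(10.2857 + 3) = 0.6989
E2 = Em*(1+xi*eta*Vf)/(1-eta*Vf) = 23.47 GPa

23.47 GPa


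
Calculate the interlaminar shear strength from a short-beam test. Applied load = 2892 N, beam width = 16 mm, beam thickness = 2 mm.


ILSS = 3F/(4bh) = 3*2892/(4*16*2) = 67.78 MPa

67.78 MPa


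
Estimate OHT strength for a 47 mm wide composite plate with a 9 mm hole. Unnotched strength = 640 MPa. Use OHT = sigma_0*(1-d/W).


OHT = sigma_0*(1-d/W) = 640*(1-9/47) = 517.4 MPa

517.4 MPa


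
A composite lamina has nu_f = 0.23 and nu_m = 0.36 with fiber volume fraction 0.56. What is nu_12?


nu_12 = nu_f*Vf + nu_m*(1-Vf) = 0.23*0.56 + 0.36*0.44 = 0.2872

0.2872


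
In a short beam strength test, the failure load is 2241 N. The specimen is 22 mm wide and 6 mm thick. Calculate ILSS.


ILSS = 3F/(4bh) = 3*2241/(4*22*6) = 12.73 MPa

12.73 MPa


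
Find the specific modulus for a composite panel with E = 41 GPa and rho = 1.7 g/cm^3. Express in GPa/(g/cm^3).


Specific stiffness = E/rho = 41/1.7 = 24.1 GPa/(g/cm^3)

24.1 GPa/(g/cm^3)


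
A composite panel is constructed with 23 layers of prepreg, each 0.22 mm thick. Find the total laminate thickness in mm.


h = n * t_ply = 23 * 0.22 = 5.06 mm

5.06 mm


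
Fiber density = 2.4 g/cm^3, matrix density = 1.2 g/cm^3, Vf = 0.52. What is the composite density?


rho_c = rho_f*Vf + rho_m*(1-Vf) = 2.4*0.52 + 1.2*0.48 = 1.824 g/cm^3

1.824 g/cm^3


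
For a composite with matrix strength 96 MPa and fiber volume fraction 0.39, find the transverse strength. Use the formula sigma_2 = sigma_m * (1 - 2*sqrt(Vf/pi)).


factor = 1 - 2*sqrt(0.39/pi) = 0.2953
sigma_2 = 96 * 0.2953 = 28.35 MPa

28.35 MPa


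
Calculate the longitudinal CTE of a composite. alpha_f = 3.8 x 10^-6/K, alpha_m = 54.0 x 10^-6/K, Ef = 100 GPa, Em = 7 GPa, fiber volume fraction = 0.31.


E1 = Ef*Vf + Em*(1-Vf) = 35.83
alpha_1 = (alpha_f*Ef*Vf + alpha_m*Em*(1-Vf))/E1 = 10.57 x 10^-6/K

10.57 x 10^-6/K


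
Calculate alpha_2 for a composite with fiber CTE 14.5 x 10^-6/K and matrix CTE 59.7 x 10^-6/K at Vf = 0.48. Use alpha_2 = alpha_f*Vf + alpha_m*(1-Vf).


alpha_2 = alpha_f*Vf + alpha_m*(1-Vf) = 14.5*0.48 + 59.7*0.52 = 38.0 x 10^-6/K

38.0 x 10^-6/K


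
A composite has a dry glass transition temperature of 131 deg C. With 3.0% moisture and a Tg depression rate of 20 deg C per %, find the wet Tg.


Tg_wet = Tg_dry - k*moisture = 131 - 20*3.0 = 71.0 deg C

71.0 deg C


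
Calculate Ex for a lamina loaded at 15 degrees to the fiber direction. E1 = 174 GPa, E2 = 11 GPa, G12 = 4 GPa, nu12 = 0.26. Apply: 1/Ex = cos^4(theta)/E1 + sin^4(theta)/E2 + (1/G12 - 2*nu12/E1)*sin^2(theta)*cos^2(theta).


cos^4(15) = 0.870513, sin^4(15) = 0.004487, sin^2(15)*cos^2(15) = 0.0625
1/G12 - 2*nu12/E1 = 1/4 - 2*0.26/174 = 0.247011 GPa^-1
1/Ex = 0.870513/174 + 0.004487/11 + 0.247011*0.0625 = 0.0208491 GPa^-1
Ex = 47.96 GPa

47.96 GPa


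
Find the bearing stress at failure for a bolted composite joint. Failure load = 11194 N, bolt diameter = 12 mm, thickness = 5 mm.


sigma_br = F/(d*h) = 11194/(12*5) = 186.6 MPa

186.6 MPa


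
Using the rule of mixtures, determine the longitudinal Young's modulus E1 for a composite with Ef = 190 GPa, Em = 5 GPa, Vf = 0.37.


E1 = Ef*Vf + Em*(1-Vf) = 190*0.37 + 5*0.63 = 73.45 GPa

73.45 GPa


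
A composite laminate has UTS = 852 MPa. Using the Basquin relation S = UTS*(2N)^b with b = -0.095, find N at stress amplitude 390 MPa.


N = 0.5 * (S/UTS)^(1/b) = 0.5 * (390/852)^(1/-0.095) = 1867.8341 cycles

1867.8341 cycles


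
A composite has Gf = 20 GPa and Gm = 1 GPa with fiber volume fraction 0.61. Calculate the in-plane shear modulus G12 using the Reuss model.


1/G12 = Vf/Gf + (1-Vf)/Gm = 0.61/20 + 0.39/1
G12 = 2.38 GPa

2.38 GPa


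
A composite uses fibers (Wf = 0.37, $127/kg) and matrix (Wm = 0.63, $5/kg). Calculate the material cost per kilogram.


Cost = cost_f*Wf + cost_m*Wm = 127*0.37 + 5*0.63 = $50.14/kg

$50.14/kg


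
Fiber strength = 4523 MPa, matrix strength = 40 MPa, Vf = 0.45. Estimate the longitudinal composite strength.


sigma_1 = sigma_f*Vf + sigma_m*(1-Vf) = 4523*0.45 + 40*0.55 = 2057.4 MPa

2057.4 MPa


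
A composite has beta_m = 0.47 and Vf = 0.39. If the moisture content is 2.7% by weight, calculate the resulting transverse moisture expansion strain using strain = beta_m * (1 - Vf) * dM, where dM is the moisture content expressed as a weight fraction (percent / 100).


dM = 2.7/100 = 0.027
strain = beta_m * (1-Vf) * dM = 0.47 * 0.61 * 0.027 = 0.0077409

0.0077409


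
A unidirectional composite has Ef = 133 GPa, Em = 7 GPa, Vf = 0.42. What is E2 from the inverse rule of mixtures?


1/E2 = Vf/Ef + (1-Vf)/Em = 0.42/133 + 0.58/7
E2 = 11.63 GPa

11.63 GPa


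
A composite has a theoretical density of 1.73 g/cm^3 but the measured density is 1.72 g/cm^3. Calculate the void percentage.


Void% = (rho_theo - rho_actual)/rho_theo * 100 = (1.73 - 1.72)/1.73 * 100 = 0.58%

0.58%


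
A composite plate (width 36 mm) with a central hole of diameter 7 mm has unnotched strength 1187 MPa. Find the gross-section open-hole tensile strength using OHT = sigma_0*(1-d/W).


OHT = sigma_0*(1-d/W) = 1187*(1-7/36) = 956.2 MPa

956.2 MPa


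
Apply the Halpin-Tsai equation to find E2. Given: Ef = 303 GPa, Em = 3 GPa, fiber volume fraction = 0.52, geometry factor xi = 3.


eta = (Ef/Em - 1)/(Ef/Em + xi) = (101.0 - 1)/(101.0 + 3) = 0.9615
E2 = Em*(1+xi*eta*Vf)/(1-eta*Vf) = 15.0 GPa

15.0 GPa


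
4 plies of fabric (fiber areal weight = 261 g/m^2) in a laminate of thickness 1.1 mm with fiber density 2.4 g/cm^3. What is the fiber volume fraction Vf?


Vf = n * FAW / (rho_f * h * 1000) = 4 * 261 / (2.4 * 1.1 * 1000) = 0.3955

0.3955


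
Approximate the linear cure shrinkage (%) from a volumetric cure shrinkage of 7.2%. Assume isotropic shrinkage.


Linear shrinkage ≈ vol_shrink/3 = 7.2/3 = 2.4%

2.4%


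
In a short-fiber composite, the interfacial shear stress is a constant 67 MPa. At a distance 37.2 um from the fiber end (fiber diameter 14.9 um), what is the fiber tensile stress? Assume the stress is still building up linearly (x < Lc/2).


Force balance: sigma_f * (pi*d^2/4) = tau * (pi*d) * x  ->  sigma_f = 4 * tau * x / d
sigma_f = 4 * 67 * 37.2 / 14.9 = 669.1 MPa

669.1 MPa


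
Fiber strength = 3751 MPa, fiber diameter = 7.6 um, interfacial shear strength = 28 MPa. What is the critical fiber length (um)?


Lc = sigma_f * d / (2 * tau_i) = 3751 * 7.6 / (2 * 28) = 509.1 um

509.1 um


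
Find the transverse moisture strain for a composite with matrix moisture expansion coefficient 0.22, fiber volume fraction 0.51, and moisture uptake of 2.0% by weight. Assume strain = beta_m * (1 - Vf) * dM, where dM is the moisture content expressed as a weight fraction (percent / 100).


dM = 2.0/100 = 0.02
strain = beta_m * (1-Vf) * dM = 0.22 * 0.49 * 0.02 = 0.002156

0.002156


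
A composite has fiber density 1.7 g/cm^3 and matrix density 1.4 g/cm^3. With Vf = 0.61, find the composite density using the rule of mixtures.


rho_c = rho_f*Vf + rho_m*(1-Vf) = 1.7*0.61 + 1.4*0.39 = 1.583 g/cm^3

1.583 g/cm^3


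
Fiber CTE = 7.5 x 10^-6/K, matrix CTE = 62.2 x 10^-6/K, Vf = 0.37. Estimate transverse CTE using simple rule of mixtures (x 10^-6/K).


alpha_2 = alpha_f*Vf + alpha_m*(1-Vf) = 7.5*0.37 + 62.2*0.63 = 42.0 x 10^-6/K

42.0 x 10^-6/K


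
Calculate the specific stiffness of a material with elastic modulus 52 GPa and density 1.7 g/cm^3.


Specific stiffness = E/rho = 52/1.7 = 30.6 GPa/(g/cm^3)

30.6 GPa/(g/cm^3)


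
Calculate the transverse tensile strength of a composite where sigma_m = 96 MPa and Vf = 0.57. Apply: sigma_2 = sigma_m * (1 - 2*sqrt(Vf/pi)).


factor = 1 - 2*sqrt(0.57/pi) = 0.1481
sigma_2 = 96 * 0.1481 = 14.22 MPa

14.22 MPa


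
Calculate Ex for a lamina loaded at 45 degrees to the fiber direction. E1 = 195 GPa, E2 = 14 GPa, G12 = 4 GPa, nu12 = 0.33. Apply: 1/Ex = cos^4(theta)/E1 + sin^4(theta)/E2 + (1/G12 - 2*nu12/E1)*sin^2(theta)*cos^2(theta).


cos^4(45) = 0.25, sin^4(45) = 0.25, sin^2(45)*cos^2(45) = 0.25
1/G12 - 2*nu12/E1 = 1/4 - 2*0.33/195 = 0.246615 GPa^-1
1/Ex = 0.25/195 + 0.25/14 + 0.246615*0.25 = 0.080793 GPa^-1
Ex = 12.38 GPa

12.38 GPa


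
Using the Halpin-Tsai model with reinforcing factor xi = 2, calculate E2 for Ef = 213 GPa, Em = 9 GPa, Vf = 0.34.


eta = (Ef/Em - 1)/(Ef/Em + xi) = (23.6667 - 1)/(23.6667 + 2) = 0.8831
E2 = Em*(1+xi*eta*Vf)/(1-eta*Vf) = 20.59 GPa

20.59 GPa


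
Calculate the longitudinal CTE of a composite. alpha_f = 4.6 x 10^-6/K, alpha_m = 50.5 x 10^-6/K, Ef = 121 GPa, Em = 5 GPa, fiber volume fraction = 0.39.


E1 = Ef*Vf + Em*(1-Vf) = 50.24
alpha_1 = (alpha_f*Ef*Vf + alpha_m*Em*(1-Vf))/E1 = 7.39 x 10^-6/K

7.39 x 10^-6/K


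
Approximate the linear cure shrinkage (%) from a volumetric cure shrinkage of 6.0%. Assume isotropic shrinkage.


Linear shrinkage ≈ vol_shrink/3 = 6.0/3 = 2.0%

2.0%


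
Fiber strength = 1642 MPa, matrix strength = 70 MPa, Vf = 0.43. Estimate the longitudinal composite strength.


sigma_1 = sigma_f*Vf + sigma_m*(1-Vf) = 1642*0.43 + 70*0.57 = 746.0 MPa

746.0 MPa


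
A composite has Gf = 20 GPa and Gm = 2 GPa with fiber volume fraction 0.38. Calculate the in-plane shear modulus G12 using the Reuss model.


1/G12 = Vf/Gf + (1-Vf)/Gm = 0.38/20 + 0.62/2
G12 = 3.04 GPa

3.04 GPa


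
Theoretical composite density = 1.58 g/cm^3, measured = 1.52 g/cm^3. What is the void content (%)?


Void% = (rho_theo - rho_actual)/rho_theo * 100 = (1.58 - 1.52)/1.58 * 100 = 3.8%

3.8%


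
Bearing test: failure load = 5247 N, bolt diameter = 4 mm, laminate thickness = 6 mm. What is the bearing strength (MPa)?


sigma_br = F/(d*h) = 5247/(4*6) = 218.6 MPa

218.6 MPa


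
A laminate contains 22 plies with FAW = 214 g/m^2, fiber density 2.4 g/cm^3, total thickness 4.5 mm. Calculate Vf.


Vf = n * FAW / (rho_f * h * 1000) = 22 * 214 / (2.4 * 4.5 * 1000) = 0.4359

0.4359


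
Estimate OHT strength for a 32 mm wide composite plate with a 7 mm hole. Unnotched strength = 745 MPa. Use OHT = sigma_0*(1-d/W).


OHT = sigma_0*(1-d/W) = 745*(1-7/32) = 582.0 MPa

582.0 MPa


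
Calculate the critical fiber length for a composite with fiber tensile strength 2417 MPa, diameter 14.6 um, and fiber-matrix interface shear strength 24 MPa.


Lc = sigma_f * d / (2 * tau_i) = 2417 * 14.6 / (2 * 24) = 735.2 um

735.2 um


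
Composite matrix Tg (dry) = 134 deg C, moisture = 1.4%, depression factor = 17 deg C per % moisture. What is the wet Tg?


Tg_wet = Tg_dry - k*moisture = 134 - 17*1.4 = 110.2 deg C

110.2 deg C


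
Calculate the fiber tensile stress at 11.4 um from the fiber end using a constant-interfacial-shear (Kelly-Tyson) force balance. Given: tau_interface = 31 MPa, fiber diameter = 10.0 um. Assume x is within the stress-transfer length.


Force balance: sigma_f * (pi*d^2/4) = tau * (pi*d) * x  ->  sigma_f = 4 * tau * x / d
sigma_f = 4 * 31 * 11.4 / 10.0 = 141.4 MPa

141.4 MPa


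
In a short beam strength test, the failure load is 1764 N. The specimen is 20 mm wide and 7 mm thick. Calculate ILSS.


ILSS = 3F/(4bh) = 3*1764/(4*20*7) = 9.45 MPa

9.45 MPa


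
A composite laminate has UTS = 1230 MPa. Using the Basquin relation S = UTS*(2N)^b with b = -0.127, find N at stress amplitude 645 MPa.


N = 0.5 * (S/UTS)^(1/b) = 0.5 * (645/1230)^(1/-0.127) = 80.6147 cycles

80.6147 cycles


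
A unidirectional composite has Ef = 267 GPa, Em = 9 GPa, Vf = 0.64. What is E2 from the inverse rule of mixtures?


1/E2 = Vf/Ef + (1-Vf)/Em = 0.64/267 + 0.36/9
E2 = 23.59 GPa

23.59 GPa


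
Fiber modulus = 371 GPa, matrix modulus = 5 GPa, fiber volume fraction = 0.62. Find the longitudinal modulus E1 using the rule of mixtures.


E1 = Ef*Vf + Em*(1-Vf) = 371*0.62 + 5*0.38 = 231.92 GPa

231.92 GPa


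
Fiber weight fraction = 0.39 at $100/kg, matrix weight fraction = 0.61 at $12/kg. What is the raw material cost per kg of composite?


Cost = cost_f*Wf + cost_m*Wm = 100*0.39 + 12*0.61 = $46.32/kg

$46.32/kg


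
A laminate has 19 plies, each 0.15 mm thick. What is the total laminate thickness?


h = n * t_ply = 19 * 0.15 = 2.85 mm

2.85 mm


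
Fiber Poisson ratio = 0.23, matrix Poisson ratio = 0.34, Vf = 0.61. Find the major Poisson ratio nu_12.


nu_12 = nu_f*Vf + nu_m*(1-Vf) = 0.23*0.61 + 0.34*0.39 = 0.2729

0.2729


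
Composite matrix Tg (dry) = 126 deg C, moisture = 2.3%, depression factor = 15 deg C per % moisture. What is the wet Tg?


Tg_wet = Tg_dry - k*moisture = 126 - 15*2.3 = 91.5 deg C

91.5 deg C


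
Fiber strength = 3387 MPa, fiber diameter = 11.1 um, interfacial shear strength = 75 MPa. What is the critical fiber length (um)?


Lc = sigma_f * d / (2 * tau_i) = 3387 * 11.1 / (2 * 75) = 250.6 um

250.6 um


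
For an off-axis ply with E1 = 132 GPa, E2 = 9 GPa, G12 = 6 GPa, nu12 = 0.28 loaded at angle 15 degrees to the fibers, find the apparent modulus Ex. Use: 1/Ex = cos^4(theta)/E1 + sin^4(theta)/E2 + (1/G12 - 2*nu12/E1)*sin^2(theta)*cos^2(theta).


cos^4(15) = 0.870513, sin^4(15) = 0.004487, sin^2(15)*cos^2(15) = 0.0625
1/G12 - 2*nu12/E1 = 1/6 - 2*0.28/132 = 0.162424 GPa^-1
1/Ex = 0.870513/132 + 0.004487/9 + 0.162424*0.0625 = 0.0172449 GPa^-1
Ex = 57.99 GPa

57.99 GPa


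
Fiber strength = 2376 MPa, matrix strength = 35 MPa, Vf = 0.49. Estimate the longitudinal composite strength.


sigma_1 = sigma_f*Vf + sigma_m*(1-Vf) = 2376*0.49 + 35*0.51 = 1182.1 MPa

1182.1 MPa


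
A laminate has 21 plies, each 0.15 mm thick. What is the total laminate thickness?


h = n * t_ply = 21 * 0.15 = 3.15 mm

3.15 mm


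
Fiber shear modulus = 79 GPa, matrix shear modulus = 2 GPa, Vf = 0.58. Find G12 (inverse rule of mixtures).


1/G12 = Vf/Gf + (1-Vf)/Gm = 0.58/79 + 0.42/2
G12 = 4.6 GPa

4.6 GPa


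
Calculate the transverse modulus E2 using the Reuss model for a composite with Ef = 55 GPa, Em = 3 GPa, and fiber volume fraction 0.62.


1/E2 = Vf/Ef + (1-Vf)/Em = 0.62/55 + 0.38/3
E2 = 7.25 GPa

7.25 GPa


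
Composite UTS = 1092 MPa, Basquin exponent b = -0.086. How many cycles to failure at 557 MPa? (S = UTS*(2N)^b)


N = 0.5 * (S/UTS)^(1/b) = 0.5 * (557/1092)^(1/-0.086) = 1254.8489 cycles

1254.8489 cycles


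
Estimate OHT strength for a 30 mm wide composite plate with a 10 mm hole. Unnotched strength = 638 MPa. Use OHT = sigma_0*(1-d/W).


OHT = sigma_0*(1-d/W) = 638*(1-10/30) = 425.3 MPa

425.3 MPa


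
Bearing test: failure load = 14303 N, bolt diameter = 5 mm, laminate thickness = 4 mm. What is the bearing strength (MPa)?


sigma_br = F/(d*h) = 14303/(5*4) = 715.2 MPa

715.2 MPa


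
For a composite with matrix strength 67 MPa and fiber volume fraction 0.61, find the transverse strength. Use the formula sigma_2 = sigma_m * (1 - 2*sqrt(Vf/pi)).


factor = 1 - 2*sqrt(0.61/pi) = 0.1187
sigma_2 = 67 * 0.1187 = 7.95 MPa

7.95 MPa


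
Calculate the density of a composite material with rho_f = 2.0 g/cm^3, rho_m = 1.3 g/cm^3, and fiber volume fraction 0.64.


rho_c = rho_f*Vf + rho_m*(1-Vf) = 2.0*0.64 + 1.3*0.36 = 1.748 g/cm^3

1.748 g/cm^3


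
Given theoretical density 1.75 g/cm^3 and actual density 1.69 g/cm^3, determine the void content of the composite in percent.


Void% = (rho_theo - rho_actual)/rho_theo * 100 = (1.75 - 1.69)/1.75 * 100 = 3.43%

3.43%


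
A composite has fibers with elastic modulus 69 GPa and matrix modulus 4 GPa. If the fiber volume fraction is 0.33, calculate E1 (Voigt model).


E1 = Ef*Vf + Em*(1-Vf) = 69*0.33 + 4*0.67 = 25.45 GPa

25.45 GPa


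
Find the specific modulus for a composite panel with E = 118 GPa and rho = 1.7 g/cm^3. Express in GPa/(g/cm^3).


Specific stiffness = E/rho = 118/1.7 = 69.4 GPa/(g/cm^3)

69.4 GPa/(g/cm^3)


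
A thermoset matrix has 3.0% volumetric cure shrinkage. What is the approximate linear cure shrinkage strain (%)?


Linear shrinkage ≈ vol_shrink/3 = 3.0/3 = 1.0%

1.0%


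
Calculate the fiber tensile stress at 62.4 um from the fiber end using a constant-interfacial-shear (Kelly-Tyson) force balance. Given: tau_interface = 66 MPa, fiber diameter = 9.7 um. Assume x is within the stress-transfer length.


Force balance: sigma_f * (pi*d^2/4) = tau * (pi*d) * x  ->  sigma_f = 4 * tau * x / d
sigma_f = 4 * 66 * 62.4 / 9.7 = 1698.3 MPa

1698.3 MPa


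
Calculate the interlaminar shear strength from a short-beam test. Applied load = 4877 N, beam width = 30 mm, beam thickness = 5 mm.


ILSS = 3F/(4bh) = 3*4877/(4*30*5) = 24.39 MPa

24.39 MPa


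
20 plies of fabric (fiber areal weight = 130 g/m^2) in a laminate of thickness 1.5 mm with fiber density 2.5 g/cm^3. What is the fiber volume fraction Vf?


Vf = n * FAW / (rho_f * h * 1000) = 20 * 130 / (2.5 * 1.5 * 1000) = 0.6933

0.6933


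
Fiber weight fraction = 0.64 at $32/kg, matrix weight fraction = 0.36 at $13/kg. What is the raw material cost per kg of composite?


Cost = cost_f*Wf + cost_m*Wm = 32*0.64 + 13*0.36 = $25.16/kg

$25.16/kg


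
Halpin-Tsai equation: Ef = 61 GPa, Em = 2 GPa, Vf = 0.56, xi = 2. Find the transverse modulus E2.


eta = (Ef/Em - 1)/(Ef/Em + xi) = (30.5 - 1)/(30.5 + 2) = 0.9077
E2 = Em*(1+xi*eta*Vf)/(1-eta*Vf) = 8.2 GPa

8.2 GPa


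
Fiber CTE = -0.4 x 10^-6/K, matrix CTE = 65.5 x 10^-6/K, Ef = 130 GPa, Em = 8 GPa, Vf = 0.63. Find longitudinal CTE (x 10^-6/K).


E1 = Ef*Vf + Em*(1-Vf) = 84.86
alpha_1 = (alpha_f*Ef*Vf + alpha_m*Em*(1-Vf))/E1 = 1.9 x 10^-6/K

1.9 x 10^-6/K


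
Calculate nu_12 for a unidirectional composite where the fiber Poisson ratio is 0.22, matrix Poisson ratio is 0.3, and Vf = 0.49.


nu_12 = nu_f*Vf + nu_m*(1-Vf) = 0.22*0.49 + 0.3*0.51 = 0.2608

0.2608


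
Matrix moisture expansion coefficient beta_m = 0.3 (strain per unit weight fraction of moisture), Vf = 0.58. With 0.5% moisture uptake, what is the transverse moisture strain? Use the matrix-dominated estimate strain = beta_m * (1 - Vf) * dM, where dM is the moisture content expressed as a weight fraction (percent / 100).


dM = 0.5/100 = 0.005
strain = beta_m * (1-Vf) * dM = 0.3 * 0.42 * 0.005 = 0.00063

0.00063


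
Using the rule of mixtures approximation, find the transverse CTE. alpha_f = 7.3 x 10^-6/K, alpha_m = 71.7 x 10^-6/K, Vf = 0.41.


alpha_2 = alpha_f*Vf + alpha_m*(1-Vf) = 7.3*0.41 + 71.7*0.59 = 45.3 x 10^-6/K

45.3 x 10^-6/K


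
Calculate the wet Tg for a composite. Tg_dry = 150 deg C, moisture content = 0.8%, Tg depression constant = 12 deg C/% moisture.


Tg_wet = Tg_dry - k*moisture = 150 - 12*0.8 = 140.4 deg C

140.4 deg C


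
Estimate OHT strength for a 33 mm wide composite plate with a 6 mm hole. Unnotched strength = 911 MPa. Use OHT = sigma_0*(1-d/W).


OHT = sigma_0*(1-d/W) = 911*(1-6/33) = 745.4 MPa

745.4 MPa


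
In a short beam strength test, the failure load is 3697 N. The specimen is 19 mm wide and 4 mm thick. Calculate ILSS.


ILSS = 3F/(4bh) = 3*3697/(4*19*4) = 36.48 MPa

36.48 MPa


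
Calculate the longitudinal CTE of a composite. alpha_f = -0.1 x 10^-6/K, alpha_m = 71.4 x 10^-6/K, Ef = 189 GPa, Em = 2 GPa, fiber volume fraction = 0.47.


E1 = Ef*Vf + Em*(1-Vf) = 89.89
alpha_1 = (alpha_f*Ef*Vf + alpha_m*Em*(1-Vf))/E1 = 0.74 x 10^-6/K

0.74 x 10^-6/K


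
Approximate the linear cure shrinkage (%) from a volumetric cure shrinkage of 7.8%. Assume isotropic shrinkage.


Linear shrinkage ≈ vol_shrink/3 = 7.8/3 = 2.6%

2.6%


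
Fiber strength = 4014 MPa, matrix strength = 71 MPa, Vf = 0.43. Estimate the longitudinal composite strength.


sigma_1 = sigma_f*Vf + sigma_m*(1-Vf) = 4014*0.43 + 71*0.57 = 1766.5 MPa

1766.5 MPa


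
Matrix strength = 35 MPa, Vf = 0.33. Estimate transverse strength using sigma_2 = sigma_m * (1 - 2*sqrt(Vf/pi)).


factor = 1 - 2*sqrt(0.33/pi) = 0.3518
sigma_2 = 35 * 0.3518 = 12.31 MPa

12.31 MPa


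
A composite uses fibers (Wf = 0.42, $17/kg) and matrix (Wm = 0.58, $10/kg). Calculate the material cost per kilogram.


Cost = cost_f*Wf + cost_m*Wm = 17*0.42 + 10*0.58 = $12.94/kg

$12.94/kg


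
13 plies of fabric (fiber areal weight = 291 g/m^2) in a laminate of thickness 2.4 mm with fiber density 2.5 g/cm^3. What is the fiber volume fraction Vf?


Vf = n * FAW / (rho_f * h * 1000) = 13 * 291 / (2.5 * 2.4 * 1000) = 0.6305

0.6305


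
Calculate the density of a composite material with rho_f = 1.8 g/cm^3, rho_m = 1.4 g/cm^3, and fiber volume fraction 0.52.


rho_c = rho_f*Vf + rho_m*(1-Vf) = 1.8*0.52 + 1.4*0.48 = 1.608 g/cm^3

1.608 g/cm^3


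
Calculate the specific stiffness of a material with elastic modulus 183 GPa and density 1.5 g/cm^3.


Specific stiffness = E/rho = 183/1.5 = 122.0 GPa/(g/cm^3)

122.0 GPa/(g/cm^3)


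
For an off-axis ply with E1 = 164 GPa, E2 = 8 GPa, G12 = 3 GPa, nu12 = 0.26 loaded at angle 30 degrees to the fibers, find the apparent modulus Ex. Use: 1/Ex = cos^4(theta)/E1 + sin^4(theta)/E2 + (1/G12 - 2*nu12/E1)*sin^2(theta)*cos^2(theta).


cos^4(30) = 0.5625, sin^4(30) = 0.0625, sin^2(30)*cos^2(30) = 0.1875
1/G12 - 2*nu12/E1 = 1/3 - 2*0.26/164 = 0.330163 GPa^-1
1/Ex = 0.5625/164 + 0.0625/8 + 0.330163*0.1875 = 0.0731479 GPa^-1
Ex = 13.67 GPa

13.67 GPa


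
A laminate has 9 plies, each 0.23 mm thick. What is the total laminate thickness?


h = n * t_ply = 9 * 0.23 = 2.07 mm

2.07 mm


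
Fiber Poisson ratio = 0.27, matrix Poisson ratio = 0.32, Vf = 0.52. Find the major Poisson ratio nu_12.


nu_12 = nu_f*Vf + nu_m*(1-Vf) = 0.27*0.52 + 0.32*0.48 = 0.294

0.294


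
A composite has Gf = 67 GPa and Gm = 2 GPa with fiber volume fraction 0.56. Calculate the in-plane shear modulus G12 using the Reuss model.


1/G12 = Vf/Gf + (1-Vf)/Gm = 0.56/67 + 0.44/2
G12 = 4.38 GPa

4.38 GPa


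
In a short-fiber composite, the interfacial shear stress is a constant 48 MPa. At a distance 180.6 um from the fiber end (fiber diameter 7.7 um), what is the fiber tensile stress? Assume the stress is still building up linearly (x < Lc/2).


Force balance: sigma_f * (pi*d^2/4) = tau * (pi*d) * x  ->  sigma_f = 4 * tau * x / d
sigma_f = 4 * 48 * 180.6 / 7.7 = 4503.3 MPa

4503.3 MPa


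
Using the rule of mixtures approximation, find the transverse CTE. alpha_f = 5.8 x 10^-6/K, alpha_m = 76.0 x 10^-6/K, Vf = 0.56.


alpha_2 = alpha_f*Vf + alpha_m*(1-Vf) = 5.8*0.56 + 76.0*0.44 = 36.7 x 10^-6/K

36.7 x 10^-6/K


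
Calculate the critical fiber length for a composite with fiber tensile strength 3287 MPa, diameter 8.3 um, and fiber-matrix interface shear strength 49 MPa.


Lc = sigma_f * d / (2 * tau_i) = 3287 * 8.3 / (2 * 49) = 278.4 um

278.4 um


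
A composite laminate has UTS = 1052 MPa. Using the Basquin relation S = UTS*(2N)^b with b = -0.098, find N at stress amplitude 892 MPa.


N = 0.5 * (S/UTS)^(1/b) = 0.5 * (892/1052)^(1/-0.098) = 2.6922 cycles

2.6922 cycles


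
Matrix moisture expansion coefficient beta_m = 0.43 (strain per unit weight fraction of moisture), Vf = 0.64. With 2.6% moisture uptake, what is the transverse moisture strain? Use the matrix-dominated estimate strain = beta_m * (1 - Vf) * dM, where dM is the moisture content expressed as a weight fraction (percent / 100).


dM = 2.6/100 = 0.026
strain = beta_m * (1-Vf) * dM = 0.43 * 0.36 * 0.026 = 0.0040248

0.0040248


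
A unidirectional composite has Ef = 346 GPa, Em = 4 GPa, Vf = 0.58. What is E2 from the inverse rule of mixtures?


1/E2 = Vf/Ef + (1-Vf)/Em = 0.58/346 + 0.42/4
E2 = 9.37 GPa

9.37 GPa


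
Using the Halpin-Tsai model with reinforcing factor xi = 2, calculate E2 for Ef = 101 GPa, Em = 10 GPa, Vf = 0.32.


eta = (Ef/Em - 1)/(Ef/Em + xi) = (10.1 - 1)/(10.1 + 2) = 0.7521
E2 = Em*(1+xi*eta*Vf)/(1-eta*Vf) = 19.51 GPa

19.51 GPa


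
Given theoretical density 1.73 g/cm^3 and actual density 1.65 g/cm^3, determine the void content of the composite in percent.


Void% = (rho_theo - rho_actual)/rho_theo * 100 = (1.73 - 1.65)/1.73 * 100 = 4.62%

4.62%


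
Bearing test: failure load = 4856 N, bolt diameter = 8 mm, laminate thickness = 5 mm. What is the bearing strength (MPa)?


sigma_br = F/(d*h) = 4856/(8*5) = 121.4 MPa

121.4 MPa


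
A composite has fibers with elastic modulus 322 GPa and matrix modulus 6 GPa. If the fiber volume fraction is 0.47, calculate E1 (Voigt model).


E1 = Ef*Vf + Em*(1-Vf) = 322*0.47 + 6*0.53 = 154.52 GPa

154.52 GPa


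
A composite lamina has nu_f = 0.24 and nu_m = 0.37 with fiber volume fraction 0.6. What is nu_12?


nu_12 = nu_f*Vf + nu_m*(1-Vf) = 0.24*0.6 + 0.37*0.4 = 0.292

0.292


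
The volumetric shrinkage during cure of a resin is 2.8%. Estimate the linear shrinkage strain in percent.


Linear shrinkage ≈ vol_shrink/3 = 2.8/3 = 0.933%

0.933%


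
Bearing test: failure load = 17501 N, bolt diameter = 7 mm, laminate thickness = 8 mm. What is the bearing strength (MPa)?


sigma_br = F/(d*h) = 17501/(7*8) = 312.5 MPa

312.5 MPa


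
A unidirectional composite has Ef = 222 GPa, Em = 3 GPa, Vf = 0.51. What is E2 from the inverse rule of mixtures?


1/E2 = Vf/Ef + (1-Vf)/Em = 0.51/222 + 0.49/3
E2 = 6.04 GPa

6.04 GPa


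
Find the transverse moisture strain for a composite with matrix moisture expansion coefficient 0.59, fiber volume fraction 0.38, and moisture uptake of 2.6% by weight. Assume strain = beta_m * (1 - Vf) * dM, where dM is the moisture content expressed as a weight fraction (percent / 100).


dM = 2.6/100 = 0.026
strain = beta_m * (1-Vf) * dM = 0.59 * 0.62 * 0.026 = 0.0095108

0.0095108


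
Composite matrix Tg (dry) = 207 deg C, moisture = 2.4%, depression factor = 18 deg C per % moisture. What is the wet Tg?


Tg_wet = Tg_dry - k*moisture = 207 - 18*2.4 = 163.8 deg C

163.8 deg C


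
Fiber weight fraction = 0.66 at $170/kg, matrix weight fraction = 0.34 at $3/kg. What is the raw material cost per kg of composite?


Cost = cost_f*Wf + cost_m*Wm = 170*0.66 + 3*0.34 = $113.22/kg

$113.22/kg


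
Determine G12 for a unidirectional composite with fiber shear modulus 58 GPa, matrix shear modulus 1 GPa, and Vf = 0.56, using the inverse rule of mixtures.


1/G12 = Vf/Gf + (1-Vf)/Gm = 0.56/58 + 0.44/1
G12 = 2.22 GPa

2.22 GPa


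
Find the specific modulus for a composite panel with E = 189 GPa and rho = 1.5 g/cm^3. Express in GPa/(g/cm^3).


Specific stiffness = E/rho = 189/1.5 = 126.0 GPa/(g/cm^3)

126.0 GPa/(g/cm^3)


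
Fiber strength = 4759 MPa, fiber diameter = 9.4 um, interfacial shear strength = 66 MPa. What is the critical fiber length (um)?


Lc = sigma_f * d / (2 * tau_i) = 4759 * 9.4 / (2 * 66) = 338.9 um

338.9 um


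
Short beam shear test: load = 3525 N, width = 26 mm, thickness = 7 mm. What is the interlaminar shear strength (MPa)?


ILSS = 3F/(4bh) = 3*3525/(4*26*7) = 14.53 MPa

14.53 MPa


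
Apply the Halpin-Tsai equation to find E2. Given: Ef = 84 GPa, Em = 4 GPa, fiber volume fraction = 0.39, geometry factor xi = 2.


eta = (Ef/Em - 1)/(Ef/Em + xi) = (21.0 - 1)/(21.0 + 2) = 0.8696
E2 = Em*(1+xi*eta*Vf)/(1-eta*Vf) = 10.16 GPa

10.16 GPa


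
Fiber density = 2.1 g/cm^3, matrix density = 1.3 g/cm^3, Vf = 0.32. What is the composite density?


rho_c = rho_f*Vf + rho_m*(1-Vf) = 2.1*0.32 + 1.3*0.68 = 1.556 g/cm^3

1.556 g/cm^3


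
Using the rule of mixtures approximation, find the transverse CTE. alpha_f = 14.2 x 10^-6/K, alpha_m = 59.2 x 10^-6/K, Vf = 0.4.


alpha_2 = alpha_f*Vf + alpha_m*(1-Vf) = 14.2*0.4 + 59.2*0.6 = 41.2 x 10^-6/K

41.2 x 10^-6/K


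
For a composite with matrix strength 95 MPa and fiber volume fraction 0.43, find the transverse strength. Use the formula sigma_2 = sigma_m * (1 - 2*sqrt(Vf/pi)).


factor = 1 - 2*sqrt(0.43/pi) = 0.2601
sigma_2 = 95 * 0.2601 = 24.71 MPa

24.71 MPa


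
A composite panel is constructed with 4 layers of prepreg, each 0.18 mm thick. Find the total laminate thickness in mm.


h = n * t_ply = 4 * 0.18 = 0.72 mm

0.72 mm


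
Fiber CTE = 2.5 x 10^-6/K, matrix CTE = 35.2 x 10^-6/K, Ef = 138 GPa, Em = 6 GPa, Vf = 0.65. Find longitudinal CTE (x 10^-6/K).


E1 = Ef*Vf + Em*(1-Vf) = 91.8
alpha_1 = (alpha_f*Ef*Vf + alpha_m*Em*(1-Vf))/E1 = 3.25 x 10^-6/K

3.25 x 10^-6/K


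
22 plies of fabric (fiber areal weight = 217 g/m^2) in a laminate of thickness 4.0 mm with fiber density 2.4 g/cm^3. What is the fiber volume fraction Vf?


Vf = n * FAW / (rho_f * h * 1000) = 22 * 217 / (2.4 * 4.0 * 1000) = 0.4973

0.4973


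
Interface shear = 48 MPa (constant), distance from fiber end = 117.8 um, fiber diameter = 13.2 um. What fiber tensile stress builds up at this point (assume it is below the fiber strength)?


Force balance: sigma_f * (pi*d^2/4) = tau * (pi*d) * x  ->  sigma_f = 4 * tau * x / d
sigma_f = 4 * 48 * 117.8 / 13.2 = 1713.5 MPa

1713.5 MPa


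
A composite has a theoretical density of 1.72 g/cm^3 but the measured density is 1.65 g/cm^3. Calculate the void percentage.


Void% = (rho_theo - rho_actual)/rho_theo * 100 = (1.72 - 1.65)/1.72 * 100 = 4.07%

4.07%


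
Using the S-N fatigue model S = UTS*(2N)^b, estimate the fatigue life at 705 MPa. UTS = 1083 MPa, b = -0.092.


N = 0.5 * (S/UTS)^(1/b) = 0.5 * (705/1083)^(1/-0.092) = 53.1477 cycles

53.1477 cycles


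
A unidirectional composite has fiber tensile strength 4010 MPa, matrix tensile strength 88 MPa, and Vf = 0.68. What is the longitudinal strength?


sigma_1 = sigma_f*Vf + sigma_m*(1-Vf) = 4010*0.68 + 88*0.32 = 2755.0 MPa

2755.0 MPa


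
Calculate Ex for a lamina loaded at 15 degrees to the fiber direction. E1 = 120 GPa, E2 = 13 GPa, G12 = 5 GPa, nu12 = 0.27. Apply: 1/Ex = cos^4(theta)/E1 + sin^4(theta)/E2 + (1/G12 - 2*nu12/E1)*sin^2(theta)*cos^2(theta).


cos^4(15) = 0.870513, sin^4(15) = 0.004487, sin^2(15)*cos^2(15) = 0.0625
1/G12 - 2*nu12/E1 = 1/5 - 2*0.27/120 = 0.1955 GPa^-1
1/Ex = 0.870513/120 + 0.004487/13 + 0.1955*0.0625 = 0.0198182 GPa^-1
Ex = 50.46 GPa

50.46 GPa


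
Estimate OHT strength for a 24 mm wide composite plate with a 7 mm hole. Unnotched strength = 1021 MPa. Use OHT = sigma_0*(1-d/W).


OHT = sigma_0*(1-d/W) = 1021*(1-7/24) = 723.2 MPa

723.2 MPa


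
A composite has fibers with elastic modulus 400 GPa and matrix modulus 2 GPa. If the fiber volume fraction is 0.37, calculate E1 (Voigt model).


E1 = Ef*Vf + Em*(1-Vf) = 400*0.37 + 2*0.63 = 149.26 GPa

149.26 GPa


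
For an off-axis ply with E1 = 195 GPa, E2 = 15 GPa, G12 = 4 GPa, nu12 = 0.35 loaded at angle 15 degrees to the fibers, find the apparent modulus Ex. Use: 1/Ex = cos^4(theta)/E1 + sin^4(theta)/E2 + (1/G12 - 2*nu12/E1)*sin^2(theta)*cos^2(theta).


cos^4(15) = 0.870513, sin^4(15) = 0.004487, sin^2(15)*cos^2(15) = 0.0625
1/G12 - 2*nu12/E1 = 1/4 - 2*0.35/195 = 0.24641 GPa^-1
1/Ex = 0.870513/195 + 0.004487/15 + 0.24641*0.0625 = 0.020164 GPa^-1
Ex = 49.59 GPa

49.59 GPa


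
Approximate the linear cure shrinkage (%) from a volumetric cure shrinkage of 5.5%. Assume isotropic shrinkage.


Linear shrinkage ≈ vol_shrink/3 = 5.5/3 = 1.833%

1.833%


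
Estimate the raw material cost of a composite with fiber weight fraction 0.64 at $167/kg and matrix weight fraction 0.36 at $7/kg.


Cost = cost_f*Wf + cost_m*Wm = 167*0.64 + 7*0.36 = $109.4/kg

$109.4/kg


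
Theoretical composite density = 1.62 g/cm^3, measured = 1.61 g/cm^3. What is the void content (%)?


Void% = (rho_theo - rho_actual)/rho_theo * 100 = (1.62 - 1.61)/1.62 * 100 = 0.62%

0.62%


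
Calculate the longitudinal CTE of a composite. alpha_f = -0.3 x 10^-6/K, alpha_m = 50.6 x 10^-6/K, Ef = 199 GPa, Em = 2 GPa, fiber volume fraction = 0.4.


E1 = Ef*Vf + Em*(1-Vf) = 80.8
alpha_1 = (alpha_f*Ef*Vf + alpha_m*Em*(1-Vf))/E1 = 0.46 x 10^-6/K

0.46 x 10^-6/K


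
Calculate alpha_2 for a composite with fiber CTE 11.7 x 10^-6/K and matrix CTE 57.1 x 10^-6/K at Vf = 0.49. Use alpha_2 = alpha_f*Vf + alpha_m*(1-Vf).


alpha_2 = alpha_f*Vf + alpha_m*(1-Vf) = 11.7*0.49 + 57.1*0.51 = 34.9 x 10^-6/K

34.9 x 10^-6/K


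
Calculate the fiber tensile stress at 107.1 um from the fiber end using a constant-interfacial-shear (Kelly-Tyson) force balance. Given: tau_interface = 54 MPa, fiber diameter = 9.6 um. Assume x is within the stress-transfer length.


Force balance: sigma_f * (pi*d^2/4) = tau * (pi*d) * x  ->  sigma_f = 4 * tau * x / d
sigma_f = 4 * 54 * 107.1 / 9.6 = 2409.8 MPa

2409.8 MPa


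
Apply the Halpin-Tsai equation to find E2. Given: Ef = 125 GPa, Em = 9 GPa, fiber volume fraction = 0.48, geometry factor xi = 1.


eta = (Ef/Em - 1)/(Ef/Em + xi) = (13.8889 - 1)/(13.8889 + 1) = 0.8657
E2 = Em*(1+xi*eta*Vf)/(1-eta*Vf) = 21.8 GPa

21.8 GPa


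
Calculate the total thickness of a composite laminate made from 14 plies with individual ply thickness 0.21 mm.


h = n * t_ply = 14 * 0.21 = 2.94 mm

2.94 mm


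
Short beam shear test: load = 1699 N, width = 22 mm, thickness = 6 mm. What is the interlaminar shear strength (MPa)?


ILSS = 3F/(4bh) = 3*1699/(4*22*6) = 9.65 MPa

9.65 MPa


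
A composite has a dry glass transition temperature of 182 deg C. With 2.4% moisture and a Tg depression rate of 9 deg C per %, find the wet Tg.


Tg_wet = Tg_dry - k*moisture = 182 - 9*2.4 = 160.4 deg C

160.4 deg C


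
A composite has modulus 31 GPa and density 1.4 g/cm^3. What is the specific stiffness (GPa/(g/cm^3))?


Specific stiffness = E/rho = 31/1.4 = 22.1 GPa/(g/cm^3)

22.1 GPa/(g/cm^3)


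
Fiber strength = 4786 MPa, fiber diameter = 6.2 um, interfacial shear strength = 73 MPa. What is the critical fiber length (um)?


Lc = sigma_f * d / (2 * tau_i) = 4786 * 6.2 / (2 * 73) = 203.2 um

203.2 um


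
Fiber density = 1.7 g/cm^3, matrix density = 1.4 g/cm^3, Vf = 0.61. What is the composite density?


rho_c = rho_f*Vf + rho_m*(1-Vf) = 1.7*0.61 + 1.4*0.39 = 1.583 g/cm^3

1.583 g/cm^3


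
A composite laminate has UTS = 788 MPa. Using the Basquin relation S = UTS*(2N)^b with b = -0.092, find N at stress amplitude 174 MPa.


N = 0.5 * (S/UTS)^(1/b) = 0.5 * (174/788)^(1/-0.092) = 6.7477e+06 cycles

6.7477e+06 cycles


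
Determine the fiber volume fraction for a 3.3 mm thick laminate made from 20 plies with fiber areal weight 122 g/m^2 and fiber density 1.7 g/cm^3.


Vf = n * FAW / (rho_f * h * 1000) = 20 * 122 / (1.7 * 3.3 * 1000) = 0.4349

0.4349


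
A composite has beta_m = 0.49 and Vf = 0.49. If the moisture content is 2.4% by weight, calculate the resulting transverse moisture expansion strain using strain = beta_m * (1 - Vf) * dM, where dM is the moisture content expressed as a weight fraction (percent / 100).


dM = 2.4/100 = 0.024
strain = beta_m * (1-Vf) * dM = 0.49 * 0.51 * 0.024 = 0.0059976

0.0059976


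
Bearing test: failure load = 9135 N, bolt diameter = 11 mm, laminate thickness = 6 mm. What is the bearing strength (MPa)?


sigma_br = F/(d*h) = 9135/(11*6) = 138.4 MPa

138.4 MPa


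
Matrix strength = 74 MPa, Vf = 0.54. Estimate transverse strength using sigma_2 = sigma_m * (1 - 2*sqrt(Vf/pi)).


factor = 1 - 2*sqrt(0.54/pi) = 0.1708
sigma_2 = 74 * 0.1708 = 12.64 MPa

12.64 MPa


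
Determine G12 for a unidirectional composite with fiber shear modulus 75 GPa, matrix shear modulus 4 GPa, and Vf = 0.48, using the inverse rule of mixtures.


1/G12 = Vf/Gf + (1-Vf)/Gm = 0.48/75 + 0.52/4
G12 = 7.33 GPa

7.33 GPa


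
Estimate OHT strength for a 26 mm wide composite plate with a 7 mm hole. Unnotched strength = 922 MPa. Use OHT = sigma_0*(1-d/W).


OHT = sigma_0*(1-d/W) = 922*(1-7/26) = 673.8 MPa

673.8 MPa


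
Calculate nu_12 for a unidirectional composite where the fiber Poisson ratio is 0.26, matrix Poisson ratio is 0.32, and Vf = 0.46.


nu_12 = nu_f*Vf + nu_m*(1-Vf) = 0.26*0.46 + 0.32*0.54 = 0.2924

0.2924


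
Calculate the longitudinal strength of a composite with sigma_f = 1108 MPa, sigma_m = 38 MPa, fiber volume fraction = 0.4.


sigma_1 = sigma_f*Vf + sigma_m*(1-Vf) = 1108*0.4 + 38*0.6 = 466.0 MPa

466.0 MPa


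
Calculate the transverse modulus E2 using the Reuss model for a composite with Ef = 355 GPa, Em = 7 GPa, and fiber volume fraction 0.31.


1/E2 = Vf/Ef + (1-Vf)/Em = 0.31/355 + 0.69/7
E2 = 10.06 GPa

10.06 GPa
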